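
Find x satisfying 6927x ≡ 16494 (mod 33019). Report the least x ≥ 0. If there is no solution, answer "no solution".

First find gcd(6927, 33019):
33019 = 4*6927 + 5311
6927 = 1*5311 + 1616
5311 = 3*1616 + 463
1616 = 3*463 + 227
463 = 2*227 + 9
227 = 25*9 + 2
9 = 4*2 + 1
2 = 2*1 + 0
gcd = 1, so a unique solution mod 33019 exists.
Back-substitute for the Bézout coefficients:
1 = 9 − 4·2
1 = −4·227 + 101·9
1 = 101·463 − 206·227
1 = −206·1616 + 719·463
1 = 719·5311 − 2363·1616
1 = −2363·6927 + 3082·5311
1 = 3082·33019 − 14691·6927
So 6927·(-14691) ≡ 1 (mod 33019), giving 6927⁻¹ ≡ 18328.
x ≡ 6927⁻¹·16494 ≡ 18328·16494 ≡ 13087 (mod 33019).

13087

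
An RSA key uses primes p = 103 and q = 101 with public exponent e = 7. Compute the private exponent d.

φ(n) = (p−1)(q−1) = 102·100 = 10200.
Need d with 7·d ≡ 1 (mod 10200). Apply the extended Euclidean algorithm:
10200 = 1457*7 + 1
7 = 7*1 + 0
Back-substitute:
1 = 10200 − 1457·7
So 7·(-1457) ≡ 1 (mod 10200), hence d ≡ -1457 ≡ 8743 (mod 10200).

8743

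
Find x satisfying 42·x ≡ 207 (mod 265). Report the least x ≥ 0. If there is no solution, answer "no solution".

251

First find gcd(42, 265):
265 = 6*42 + 13
42 = 3*13 + 3
13 = 4*3 + 1
3 = 3*1 + 0
gcd = 1, so a unique solution mod 265 exists.
Back-substitute for the Bézout coefficients:
1 = 13 − 4·3
1 = −4·42 + 13·13
1 = 13·265 − 82·42
So 42·(-82) ≡ 1 (mod 265), giving 42⁻¹ ≡ 183.
x ≡ 42⁻¹·207 ≡ 183·207 ≡ 251 (mod 265).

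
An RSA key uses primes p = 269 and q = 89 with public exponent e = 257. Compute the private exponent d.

φ(n) = (p−1)(q−1) = 268·88 = 23584.
Need d with 257·d ≡ 1 (mod 23584). Apply the extended Euclidean algorithm:
23584 = 91*257 + 197
257 = 1*197 + 60
197 = 3*60 + 17
60 = 3*17 + 9
17 = 1*9 + 8
9 = 1*8 + 1
8 = 8*1 + 0
Back-substitute:
1 = 9 − 8
1 = −17 + 2·9
1 = 2·60 − 7·17
1 = −7·197 + 23·60
1 = 23·257 − 30·197
1 = −30·23584 + 2753·257
So 257·2753 ≡ 1 (mod 23584), hence d = 2753.

2753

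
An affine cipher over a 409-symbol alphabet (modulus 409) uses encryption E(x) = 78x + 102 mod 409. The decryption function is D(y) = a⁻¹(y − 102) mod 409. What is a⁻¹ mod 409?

Apply the Euclidean algorithm to 409 and 78:
409 = 5·78 + 19
78 = 4·19 + 2
19 = 9·2 + 1
2 = 2·1 + 0
gcd = 1, so the inverse exists. Back-substitute:
1 = 19 − 9·2
1 = −9·78 + 37·19
1 = 37·409 − 194·78
Hence 78⁻¹ ≡ -194 ≡ 215 (mod 409).

215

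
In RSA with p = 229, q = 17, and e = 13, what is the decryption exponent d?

φ(n) = (p−1)(q−1) = 228·16 = 3648.
Need d with 13·d ≡ 1 (mod 3648). Apply the extended Euclidean algorithm:
3648 = 280·13 + 8
13 = 1·8 + 5
8 = 1·5 + 3
5 = 1·3 + 2
3 = 1·2 + 1
2 = 2·1 + 0
Back-substitute:
1 = 3 − 2
1 = −5 + 2·3
1 = 2·8 − 3·5
1 = −3·13 + 5·8
1 = 5·3648 − 1403·13
So 13·(-1403) ≡ 1 (mod 3648), hence d ≡ -1403 ≡ 2245 (mod 3648).

2245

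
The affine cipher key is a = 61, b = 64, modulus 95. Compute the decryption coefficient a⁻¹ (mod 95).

gcd(95, 61) by repeated division:
95 = 1·61 + 34
61 = 1·34 + 27
34 = 1·27 + 7
27 = 3·7 + 6
7 = 1·6 + 1
6 = 6·1 + 0
Since gcd(61, 95) = 1, back-substitute to write 1 as a combination:
1 = 7 − 6
1 = −27 + 4·7
1 = 4·34 − 5·27
1 = −5·61 + 9·34
1 = 9·95 − 14·61
Hence 61⁻¹ ≡ -14 ≡ 81 (mod 95).

81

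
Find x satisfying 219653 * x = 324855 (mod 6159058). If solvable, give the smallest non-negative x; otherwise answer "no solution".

812543

First find gcd(219653, 6159058):
6159058 = 28×219653 + 8774
219653 = 25×8774 + 303
8774 = 28×303 + 290
303 = 1×290 + 13
290 = 22×13 + 4
13 = 3×4 + 1
4 = 4×1 + 0
gcd = 1, so a unique solution mod 6159058 exists.
Back-substitute for the Bézout coefficients:
1 = 13 − 3·4
1 = −3·290 + 67·13
1 = 67·303 − 70·290
1 = −70·8774 + 2027·303
1 = 2027·219653 − 50745·8774
1 = −50745·6159058 + 1422887·219653
So 219653·(1422887) ≡ 1 (mod 6159058), giving 219653⁻¹ ≡ 1422887.
x ≡ 219653⁻¹·324855 ≡ 1422887·324855 ≡ 812543 (mod 6159058).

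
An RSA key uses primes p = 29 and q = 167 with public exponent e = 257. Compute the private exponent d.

φ(n) = (p−1)(q−1) = 28·166 = 4648.
Need d with 257·d ≡ 1 (mod 4648). Apply the extended Euclidean algorithm:
4648 = 18·257 + 22
257 = 11·22 + 15
22 = 1·15 + 7
15 = 2·7 + 1
7 = 7·1 + 0
Back-substitute:
1 = 15 − 2·7
1 = −2·22 + 3·15
1 = 3·257 − 35·22
1 = −35·4648 + 633·257
So 257·633 ≡ 1 (mod 4648), hence d = 633.

633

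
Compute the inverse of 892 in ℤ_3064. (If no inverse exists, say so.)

Euclidean algorithm on 3064, 892:
3064 = 3*892 + 388
892 = 2*388 + 116
388 = 3*116 + 40
116 = 2*40 + 36
40 = 1*36 + 4
36 = 9*4 + 0
gcd(892, 3064) = 4 ≠ 1, so 892 has no multiplicative inverse modulo 3064.

no inverse exists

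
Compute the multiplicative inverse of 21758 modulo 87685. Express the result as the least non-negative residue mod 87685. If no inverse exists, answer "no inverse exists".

gcd(87685, 21758) by repeated division:
87685 = 4·21758 + 653
21758 = 33·653 + 209
653 = 3·209 + 26
209 = 8·26 + 1
26 = 26·1 + 0
gcd = 1, so the inverse exists. Back-substitute:
1 = 209 − 8·26
1 = −8·653 + 25·209
1 = 25·21758 − 833·653
1 = −833·87685 + 3357·21758
So 21758·3357 ≡ 1 (mod 87685).

3357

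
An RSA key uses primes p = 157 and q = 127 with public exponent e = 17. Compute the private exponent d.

4625

φ(n) = (p−1)(q−1) = 156·126 = 19656.
Need d with 17·d ≡ 1 (mod 19656). Apply the extended Euclidean algorithm:
19656 = 1156×17 + 4
17 = 4×4 + 1
4 = 4×1 + 0
Back-substitute:
1 = 17 − 4·4
1 = −4·19656 + 4625·17
So 17·4625 ≡ 1 (mod 19656), hence d = 4625.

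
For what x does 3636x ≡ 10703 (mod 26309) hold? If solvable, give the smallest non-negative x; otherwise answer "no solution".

First find gcd(3636, 26309):
26309 = 7*3636 + 857
3636 = 4*857 + 208
857 = 4*208 + 25
208 = 8*25 + 8
25 = 3*8 + 1
8 = 8*1 + 0
gcd = 1, so a unique solution mod 26309 exists.
Back-substitute for the Bézout coefficients:
1 = 25 − 3·8
1 = −3·208 + 25·25
1 = 25·857 − 103·208
1 = −103·3636 + 437·857
1 = 437·26309 − 3162·3636
So 3636·(-3162) ≡ 1 (mod 26309), giving 3636⁻¹ ≡ 23147.
x ≡ 3636⁻¹·10703 ≡ 23147·10703 ≡ 16797 (mod 26309).

16797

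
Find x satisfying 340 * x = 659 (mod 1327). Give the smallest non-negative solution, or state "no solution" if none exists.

482

First find gcd(340, 1327):
1327 = 3*340 + 307
340 = 1*307 + 33
307 = 9*33 + 10
33 = 3*10 + 3
10 = 3*3 + 1
3 = 3*1 + 0
gcd = 1, so a unique solution mod 1327 exists.
Back-substitute for the Bézout coefficients:
1 = 10 − 3·3
1 = −3·33 + 10·10
1 = 10·307 − 93·33
1 = −93·340 + 103·307
1 = 103·1327 − 402·340
So 340·(-402) ≡ 1 (mod 1327), giving 340⁻¹ ≡ 925.
x ≡ 340⁻¹·659 ≡ 925·659 ≡ 482 (mod 1327).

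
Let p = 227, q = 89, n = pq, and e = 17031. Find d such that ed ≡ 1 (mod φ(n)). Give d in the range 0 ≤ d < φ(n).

15767

φ(n) = (p−1)(q−1) = 226·88 = 19888.
Need d with 17031·d ≡ 1 (mod 19888). Apply the extended Euclidean algorithm:
19888 = 1·17031 + 2857
17031 = 5·2857 + 2746
2857 = 1·2746 + 111
2746 = 24·111 + 82
111 = 1·82 + 29
82 = 2·29 + 24
29 = 1·24 + 5
24 = 4·5 + 4
5 = 1·4 + 1
4 = 4·1 + 0
Back-substitute:
1 = 5 − 4
1 = −24 + 5·5
1 = 5·29 − 6·24
1 = −6·82 + 17·29
1 = 17·111 − 23·82
1 = −23·2746 + 569·111
1 = 569·2857 − 592·2746
1 = −592·17031 + 3529·2857
1 = 3529·19888 − 4121·17031
So 17031·(-4121) ≡ 1 (mod 19888), hence d ≡ -4121 ≡ 15767 (mod 19888).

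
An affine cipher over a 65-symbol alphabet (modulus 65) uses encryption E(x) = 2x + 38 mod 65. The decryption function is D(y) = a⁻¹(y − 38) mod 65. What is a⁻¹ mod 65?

Extended Euclidean algorithm:
65 = 32×2 + 1
2 = 2×1 + 0
gcd = 1, so the inverse exists. Back-substitute:
1 = 65 − 32·2
So 2·(-32) ≡ 1 (mod 65), and -32 ≡ 33 (mod 65).

33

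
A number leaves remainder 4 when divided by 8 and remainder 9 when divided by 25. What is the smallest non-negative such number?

84

Write x = 4 + 8·k. Then 8·k ≡ 9 − 4 ≡ 5 (mod 25).
Need 8⁻¹ mod 25. Extended Euclid on (25, 8):
25 = 3·8 + 1
8 = 8·1 + 0
Back-substitute:
1 = 25 − 3·8
8⁻¹ ≡ 22 (mod 25), so k ≡ 22·5 ≡ 10 (mod 25).
x = 4 + 8·10 = 84.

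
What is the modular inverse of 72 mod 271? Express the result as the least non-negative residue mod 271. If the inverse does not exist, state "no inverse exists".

gcd(271, 72) by repeated division:
271 = 3*72 + 55
72 = 1*55 + 17
55 = 3*17 + 4
17 = 4*4 + 1
4 = 4*1 + 0
Since gcd(72, 271) = 1, back-substitute to write 1 as a combination:
1 = 17 − 4·4
1 = −4·55 + 13·17
1 = 13·72 − 17·55
1 = −17·271 + 64·72
So 72·64 ≡ 1 (mod 271).

64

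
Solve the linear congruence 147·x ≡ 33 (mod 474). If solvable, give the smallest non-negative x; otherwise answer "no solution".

155

First find gcd(147, 474):
474 = 3×147 + 33
147 = 4×33 + 15
33 = 2×15 + 3
15 = 5×3 + 0
gcd = 3 and 3 | 33, so solutions exist. Divide through by 3: 49x ≡ 11 (mod 158).
Now find 49⁻¹ mod 158:
158 = 3·49 + 11
49 = 4·11 + 5
11 = 2·5 + 1
5 = 5·1 + 0
Back-substitute:
1 = 11 − 2·5
1 = −2·49 + 9·11
1 = 9·158 − 29·49
So 49·(-29) ≡ 1 (mod 158), i.e. 49⁻¹ ≡ 129.
Then x ≡ 129·11 ≡ 155 (mod 158); the smallest non-negative solution is x = 155.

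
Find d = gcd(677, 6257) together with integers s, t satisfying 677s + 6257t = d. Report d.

Repeated division:
6257 = 9*677 + 164
677 = 4*164 + 21
164 = 7*21 + 17
21 = 1*17 + 4
17 = 4*4 + 1
4 = 4*1 + 0
gcd(677, 6257) = 1.
Working backward:
1 = 17 − 4·4
1 = −4·21 + 5·17
1 = 5·164 − 39·21
1 = −39·677 + 161·164
1 = 161·6257 − 1488·677
So 1 = (161)·6257 + (-1488)·677.

1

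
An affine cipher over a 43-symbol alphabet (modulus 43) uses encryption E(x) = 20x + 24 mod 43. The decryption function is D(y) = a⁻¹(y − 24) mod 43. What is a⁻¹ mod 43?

gcd(43, 20) by repeated division:
43 = 2×20 + 3
20 = 6×3 + 2
3 = 1×2 + 1
2 = 2×1 + 0
Since gcd(20, 43) = 1, back-substitute to write 1 as a combination:
1 = 3 − 2
1 = −20 + 7·3
1 = 7·43 − 15·20
Thus 20·(-15) ≡ 1 (mod 43); reducing, -15 mod 43 = 28.

28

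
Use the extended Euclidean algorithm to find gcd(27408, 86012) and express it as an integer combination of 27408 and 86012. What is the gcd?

4

Apply Euclid's algorithm to 86012 and 27408:
86012 = 3×27408 + 3788
27408 = 7×3788 + 892
3788 = 4×892 + 220
892 = 4×220 + 12
220 = 18×12 + 4
12 = 3×4 + 0
gcd(27408, 86012) = 4.
Express as a combination:
4 = 220 − 18·12
4 = −18·892 + 73·220
4 = 73·3788 − 310·892
4 = −310·27408 + 2243·3788
4 = 2243·86012 − 7039·27408
So 4 = (2243)·86012 + (-7039)·27408.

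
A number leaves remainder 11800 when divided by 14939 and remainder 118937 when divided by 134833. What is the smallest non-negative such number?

1950208616

Write x = 11800 + 14939·k. Then 14939·k ≡ 118937 − 11800 ≡ 107137 (mod 134833).
Need 14939⁻¹ mod 134833. Extended Euclid on (134833, 14939):
134833 = 9*14939 + 382
14939 = 39*382 + 41
382 = 9*41 + 13
41 = 3*13 + 2
13 = 6*2 + 1
2 = 2*1 + 0
Back-substitute:
1 = 13 − 6·2
1 = −6·41 + 19·13
1 = 19·382 − 177·41
1 = −177·14939 + 6922·382
1 = 6922·134833 − 62475·14939
14939⁻¹ ≡ 72358 (mod 134833), so k ≡ 72358·107137 ≡ 130544 (mod 134833).
x = 11800 + 14939·130544 = 1950208616.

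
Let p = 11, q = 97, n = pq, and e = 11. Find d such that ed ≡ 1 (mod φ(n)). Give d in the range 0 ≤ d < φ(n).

611

φ(n) = (p−1)(q−1) = 10·96 = 960.
Need d with 11·d ≡ 1 (mod 960). Apply the extended Euclidean algorithm:
960 = 87×11 + 3
11 = 3×3 + 2
3 = 1×2 + 1
2 = 2×1 + 0
Back-substitute:
1 = 3 − 2
1 = −11 + 4·3
1 = 4·960 − 349·11
So 11·(-349) ≡ 1 (mod 960), hence d ≡ -349 ≡ 611 (mod 960).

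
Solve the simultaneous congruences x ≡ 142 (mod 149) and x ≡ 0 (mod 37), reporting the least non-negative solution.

1036

Write x = 142 + 149·k. Then 149·k ≡ 0 − 142 ≡ 6 (mod 37).
Need 149⁻¹ mod 37. Extended Euclid on (37, 1):
37 = 37×1 + 0
149⁻¹ ≡ 1 (mod 37), so k ≡ 1·6 ≡ 6 (mod 37).
x = 142 + 149·6 = 1036.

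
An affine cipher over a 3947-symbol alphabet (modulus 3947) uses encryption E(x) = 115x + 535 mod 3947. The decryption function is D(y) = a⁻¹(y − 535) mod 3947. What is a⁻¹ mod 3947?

2986

Extended Euclidean algorithm:
3947 = 34*115 + 37
115 = 3*37 + 4
37 = 9*4 + 1
4 = 4*1 + 0
Since gcd(115, 3947) = 1, back-substitute to write 1 as a combination:
1 = 37 − 9·4
1 = −9·115 + 28·37
1 = 28·3947 − 961·115
Thus 115·(-961) ≡ 1 (mod 3947); reducing, -961 mod 3947 = 2986.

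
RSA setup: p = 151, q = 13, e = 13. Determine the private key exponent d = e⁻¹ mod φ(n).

277

φ(n) = (p−1)(q−1) = 150·12 = 1800.
Need d with 13·d ≡ 1 (mod 1800). Apply the extended Euclidean algorithm:
1800 = 138*13 + 6
13 = 2*6 + 1
6 = 6*1 + 0
Back-substitute:
1 = 13 − 2·6
1 = −2·1800 + 277·13
So 13·277 ≡ 1 (mod 1800), hence d = 277.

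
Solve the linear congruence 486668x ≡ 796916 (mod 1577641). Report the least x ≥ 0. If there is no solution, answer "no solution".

gcd(486668, 1577641):
1577641 = 3×486668 + 117637
486668 = 4×117637 + 16120
117637 = 7×16120 + 4797
16120 = 3×4797 + 1729
4797 = 2×1729 + 1339
1729 = 1×1339 + 390
1339 = 3×390 + 169
390 = 2×169 + 52
169 = 3×52 + 13
52 = 4×13 + 0
gcd = 13, but 13 ∤ 796916, so the congruence has no solution.

no solution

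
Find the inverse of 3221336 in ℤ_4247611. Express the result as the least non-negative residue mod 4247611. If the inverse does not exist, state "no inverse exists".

3002397

gcd(4247611, 3221336) by repeated division:
4247611 = 1·3221336 + 1026275
3221336 = 3·1026275 + 142511
1026275 = 7·142511 + 28698
142511 = 4·28698 + 27719
28698 = 1·27719 + 979
27719 = 28·979 + 307
979 = 3·307 + 58
307 = 5·58 + 17
58 = 3·17 + 7
17 = 2·7 + 3
7 = 2·3 + 1
3 = 3·1 + 0
gcd = 1, so the inverse exists. Back-substitute:
1 = 7 − 2·3
1 = −2·17 + 5·7
1 = 5·58 − 17·17
1 = −17·307 + 90·58
1 = 90·979 − 287·307
1 = −287·27719 + 8126·979
1 = 8126·28698 − 8413·27719
1 = −8413·142511 + 41778·28698
1 = 41778·1026275 − 300859·142511
1 = −300859·3221336 + 944355·1026275
1 = 944355·4247611 − 1245214·3221336
Hence 3221336⁻¹ ≡ -1245214 ≡ 3002397 (mod 4247611).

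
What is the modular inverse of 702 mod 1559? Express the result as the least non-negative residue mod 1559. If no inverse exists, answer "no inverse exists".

Run Euclid on (1559, 702):
1559 = 2×702 + 155
702 = 4×155 + 82
155 = 1×82 + 73
82 = 1×73 + 9
73 = 8×9 + 1
9 = 9×1 + 0
gcd = 1, so the inverse exists. Back-substitute:
1 = 73 − 8·9
1 = −8·82 + 9·73
1 = 9·155 − 17·82
1 = −17·702 + 77·155
1 = 77·1559 − 171·702
So 702·(-171) ≡ 1 (mod 1559), and -171 ≡ 1388 (mod 1559).

1388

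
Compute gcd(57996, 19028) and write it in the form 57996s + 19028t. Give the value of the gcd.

4

Repeated division:
57996 = 3×19028 + 912
19028 = 20×912 + 788
912 = 1×788 + 124
788 = 6×124 + 44
124 = 2×44 + 36
44 = 1×36 + 8
36 = 4×8 + 4
8 = 2×4 + 0
gcd(57996, 19028) = 4.
Back-substituting:
4 = 36 − 4·8
4 = −4·44 + 5·36
4 = 5·124 − 14·44
4 = −14·788 + 89·124
4 = 89·912 − 103·788
4 = −103·19028 + 2149·912
4 = 2149·57996 − 6550·19028
So 4 = (2149)·57996 + (-6550)·19028.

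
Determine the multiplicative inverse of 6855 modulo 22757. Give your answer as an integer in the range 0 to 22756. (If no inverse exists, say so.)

571

Run Euclid on (22757, 6855):
22757 = 3×6855 + 2192
6855 = 3×2192 + 279
2192 = 7×279 + 239
279 = 1×239 + 40
239 = 5×40 + 39
40 = 1×39 + 1
39 = 39×1 + 0
gcd = 1, so the inverse exists. Back-substitute:
1 = 40 − 39
1 = −239 + 6·40
1 = 6·279 − 7·239
1 = −7·2192 + 55·279
1 = 55·6855 − 172·2192
1 = −172·22757 + 571·6855
So 6855·571 ≡ 1 (mod 22757).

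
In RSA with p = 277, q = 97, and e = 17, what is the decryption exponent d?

φ(n) = (p−1)(q−1) = 276·96 = 26496.
Need d with 17·d ≡ 1 (mod 26496). Apply the extended Euclidean algorithm:
26496 = 1558·17 + 10
17 = 1·10 + 7
10 = 1·7 + 3
7 = 2·3 + 1
3 = 3·1 + 0
Back-substitute:
1 = 7 − 2·3
1 = −2·10 + 3·7
1 = 3·17 − 5·10
1 = −5·26496 + 7793·17
So 17·7793 ≡ 1 (mod 26496), hence d = 7793.

7793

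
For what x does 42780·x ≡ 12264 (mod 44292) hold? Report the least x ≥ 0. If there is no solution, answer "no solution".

402

First find gcd(42780, 44292):
44292 = 1*42780 + 1512
42780 = 28*1512 + 444
1512 = 3*444 + 180
444 = 2*180 + 84
180 = 2*84 + 12
84 = 7*12 + 0
gcd = 12 and 12 | 12264, so solutions exist. Divide through by 12: 3565x ≡ 1022 (mod 3691).
Now find 3565⁻¹ mod 3691:
3691 = 1×3565 + 126
3565 = 28×126 + 37
126 = 3×37 + 15
37 = 2×15 + 7
15 = 2×7 + 1
7 = 7×1 + 0
Back-substitute:
1 = 15 − 2·7
1 = −2·37 + 5·15
1 = 5·126 − 17·37
1 = −17·3565 + 481·126
1 = 481·3691 − 498·3565
So 3565·(-498) ≡ 1 (mod 3691), i.e. 3565⁻¹ ≡ 3193.
Then x ≡ 3193·1022 ≡ 402 (mod 3691); the smallest non-negative solution is x = 402.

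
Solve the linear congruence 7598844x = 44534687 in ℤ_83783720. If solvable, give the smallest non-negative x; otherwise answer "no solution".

no solution

gcd(7598844, 83783720):
83783720 = 11×7598844 + 196436
7598844 = 38×196436 + 134276
196436 = 1×134276 + 62160
134276 = 2×62160 + 9956
62160 = 6×9956 + 2424
9956 = 4×2424 + 260
2424 = 9×260 + 84
260 = 3×84 + 8
84 = 10×8 + 4
8 = 2×4 + 0
gcd = 4, but 4 ∤ 44534687, so the congruence has no solution.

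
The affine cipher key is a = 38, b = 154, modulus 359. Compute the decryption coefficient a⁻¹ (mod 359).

Apply the Euclidean algorithm to 359 and 38:
359 = 9*38 + 17
38 = 2*17 + 4
17 = 4*4 + 1
4 = 4*1 + 0
gcd = 1, so the inverse exists. Back-substitute:
1 = 17 − 4·4
1 = −4·38 + 9·17
1 = 9·359 − 85·38
Thus 38·(-85) ≡ 1 (mod 359); reducing, -85 mod 359 = 274.

274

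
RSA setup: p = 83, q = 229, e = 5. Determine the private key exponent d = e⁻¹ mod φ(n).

14957

φ(n) = (p−1)(q−1) = 82·228 = 18696.
Need d with 5·d ≡ 1 (mod 18696). Apply the extended Euclidean algorithm:
18696 = 3739×5 + 1
5 = 5×1 + 0
Back-substitute:
1 = 18696 − 3739·5
So 5·(-3739) ≡ 1 (mod 18696), hence d ≡ -3739 ≡ 14957 (mod 18696).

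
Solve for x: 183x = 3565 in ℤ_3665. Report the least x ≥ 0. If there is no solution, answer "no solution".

400

First find gcd(183, 3665):
3665 = 20·183 + 5
183 = 36·5 + 3
5 = 1·3 + 2
3 = 1·2 + 1
2 = 2·1 + 0
gcd = 1, so a unique solution mod 3665 exists.
Back-substitute for the Bézout coefficients:
1 = 3 − 2
1 = −5 + 2·3
1 = 2·183 − 73·5
1 = −73·3665 + 1462·183
So 183·(1462) ≡ 1 (mod 3665), giving 183⁻¹ ≡ 1462.
x ≡ 183⁻¹·3565 ≡ 1462·3565 ≡ 400 (mod 3665).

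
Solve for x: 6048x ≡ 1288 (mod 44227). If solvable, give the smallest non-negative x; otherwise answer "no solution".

12695

First find gcd(6048, 44227):
44227 = 7×6048 + 1891
6048 = 3×1891 + 375
1891 = 5×375 + 16
375 = 23×16 + 7
16 = 2×7 + 2
7 = 3×2 + 1
2 = 2×1 + 0
gcd = 1, so a unique solution mod 44227 exists.
Back-substitute for the Bézout coefficients:
1 = 7 − 3·2
1 = −3·16 + 7·7
1 = 7·375 − 164·16
1 = −164·1891 + 827·375
1 = 827·6048 − 2645·1891
1 = −2645·44227 + 19342·6048
So 6048·(19342) ≡ 1 (mod 44227), giving 6048⁻¹ ≡ 19342.
x ≡ 6048⁻¹·1288 ≡ 19342·1288 ≡ 12695 (mod 44227).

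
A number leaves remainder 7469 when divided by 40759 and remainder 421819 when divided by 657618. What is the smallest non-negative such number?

Write x = 7469 + 40759·k. Then 40759·k ≡ 421819 − 7469 ≡ 414350 (mod 657618).
Need 40759⁻¹ mod 657618. Extended Euclid on (657618, 40759):
657618 = 16·40759 + 5474
40759 = 7·5474 + 2441
5474 = 2·2441 + 592
2441 = 4·592 + 73
592 = 8·73 + 8
73 = 9·8 + 1
8 = 8·1 + 0
Back-substitute:
1 = 73 − 9·8
1 = −9·592 + 73·73
1 = 73·2441 − 301·592
1 = −301·5474 + 675·2441
1 = 675·40759 − 5026·5474
1 = −5026·657618 + 81091·40759
40759⁻¹ ≡ 81091 (mod 657618), so k ≡ 81091·414350 ≡ 379376 (mod 657618).
x = 7469 + 40759·379376 = 15462993853.

15462993853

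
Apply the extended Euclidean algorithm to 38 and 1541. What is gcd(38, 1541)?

Apply Euclid's algorithm to 1541 and 38:
1541 = 40×38 + 21
38 = 1×21 + 17
21 = 1×17 + 4
17 = 4×4 + 1
4 = 4×1 + 0
gcd(38, 1541) = 1.
Working backward:
1 = 17 − 4·4
1 = −4·21 + 5·17
1 = 5·38 − 9·21
1 = −9·1541 + 365·38
So 1 = (-9)·1541 + (365)·38.

1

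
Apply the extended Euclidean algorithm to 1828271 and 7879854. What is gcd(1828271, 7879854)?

Apply Euclid's algorithm to 7879854 and 1828271:
7879854 = 4*1828271 + 566770
1828271 = 3*566770 + 127961
566770 = 4*127961 + 54926
127961 = 2*54926 + 18109
54926 = 3*18109 + 599
18109 = 30*599 + 139
599 = 4*139 + 43
139 = 3*43 + 10
43 = 4*10 + 3
10 = 3*3 + 1
3 = 3*1 + 0
gcd(1828271, 7879854) = 1.
Working backward:
1 = 10 − 3·3
1 = −3·43 + 13·10
1 = 13·139 − 42·43
1 = −42·599 + 181·139
1 = 181·18109 − 5472·599
1 = −5472·54926 + 16597·18109
1 = 16597·127961 − 38666·54926
1 = −38666·566770 + 171261·127961
1 = 171261·1828271 − 552449·566770
1 = −552449·7879854 + 2381057·1828271
So 1 = (-552449)·7879854 + (2381057)·1828271.

1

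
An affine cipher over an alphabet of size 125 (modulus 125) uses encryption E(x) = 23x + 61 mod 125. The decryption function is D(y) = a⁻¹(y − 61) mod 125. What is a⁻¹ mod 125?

Extended Euclidean algorithm:
125 = 5×23 + 10
23 = 2×10 + 3
10 = 3×3 + 1
3 = 3×1 + 0
gcd = 1, so the inverse exists. Back-substitute:
1 = 10 − 3·3
1 = −3·23 + 7·10
1 = 7·125 − 38·23
Hence 23⁻¹ ≡ -38 ≡ 87 (mod 125).

87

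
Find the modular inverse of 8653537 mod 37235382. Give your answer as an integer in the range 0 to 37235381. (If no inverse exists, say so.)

28207027

Run Euclid on (37235382, 8653537):
37235382 = 4·8653537 + 2621234
8653537 = 3·2621234 + 789835
2621234 = 3·789835 + 251729
789835 = 3·251729 + 34648
251729 = 7·34648 + 9193
34648 = 3·9193 + 7069
9193 = 1·7069 + 2124
7069 = 3·2124 + 697
2124 = 3·697 + 33
697 = 21·33 + 4
33 = 8·4 + 1
4 = 4·1 + 0
gcd = 1, so the inverse exists. Back-substitute:
1 = 33 − 8·4
1 = −8·697 + 169·33
1 = 169·2124 − 515·697
1 = −515·7069 + 1714·2124
1 = 1714·9193 − 2229·7069
1 = −2229·34648 + 8401·9193
1 = 8401·251729 − 61036·34648
1 = −61036·789835 + 191509·251729
1 = 191509·2621234 − 635563·789835
1 = −635563·8653537 + 2098198·2621234
1 = 2098198·37235382 − 9028355·8653537
So 8653537·(-9028355) ≡ 1 (mod 37235382), and -9028355 ≡ 28207027 (mod 37235382).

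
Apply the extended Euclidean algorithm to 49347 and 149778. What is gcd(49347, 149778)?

9

Apply Euclid's algorithm to 149778 and 49347:
149778 = 3×49347 + 1737
49347 = 28×1737 + 711
1737 = 2×711 + 315
711 = 2×315 + 81
315 = 3×81 + 72
81 = 1×72 + 9
72 = 8×9 + 0
gcd(49347, 149778) = 9.
Working backward:
9 = 81 − 72
9 = −315 + 4·81
9 = 4·711 − 9·315
9 = −9·1737 + 22·711
9 = 22·49347 − 625·1737
9 = −625·149778 + 1897·49347
So 9 = (-625)·149778 + (1897)·49347.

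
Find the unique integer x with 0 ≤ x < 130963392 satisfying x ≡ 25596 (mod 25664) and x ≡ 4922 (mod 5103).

Write x = 25596 + 25664·k. Then 25664·k ≡ 4922 − 25596 ≡ 4841 (mod 5103).
Need 25664⁻¹ mod 5103. Extended Euclid on (5103, 149):
5103 = 34·149 + 37
149 = 4·37 + 1
37 = 37·1 + 0
Back-substitute:
1 = 149 − 4·37
1 = −4·5103 + 137·149
25664⁻¹ ≡ 137 (mod 5103), so k ≡ 137·4841 ≡ 4930 (mod 5103).
x = 25596 + 25664·4930 = 126549116.

126549116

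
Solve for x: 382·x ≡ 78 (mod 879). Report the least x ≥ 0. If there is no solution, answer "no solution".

First find gcd(382, 879):
879 = 2*382 + 115
382 = 3*115 + 37
115 = 3*37 + 4
37 = 9*4 + 1
4 = 4*1 + 0
gcd = 1, so a unique solution mod 879 exists.
Back-substitute for the Bézout coefficients:
1 = 37 − 9·4
1 = −9·115 + 28·37
1 = 28·382 − 93·115
1 = −93·879 + 214·382
So 382·(214) ≡ 1 (mod 879), giving 382⁻¹ ≡ 214.
x ≡ 382⁻¹·78 ≡ 214·78 ≡ 870 (mod 879).

870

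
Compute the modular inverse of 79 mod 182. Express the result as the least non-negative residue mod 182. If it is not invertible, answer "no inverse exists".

gcd(182, 79) by repeated division:
182 = 2*79 + 24
79 = 3*24 + 7
24 = 3*7 + 3
7 = 2*3 + 1
3 = 3*1 + 0
gcd = 1, so the inverse exists. Back-substitute:
1 = 7 − 2·3
1 = −2·24 + 7·7
1 = 7·79 − 23·24
1 = −23·182 + 53·79
So 79·53 ≡ 1 (mod 182).

53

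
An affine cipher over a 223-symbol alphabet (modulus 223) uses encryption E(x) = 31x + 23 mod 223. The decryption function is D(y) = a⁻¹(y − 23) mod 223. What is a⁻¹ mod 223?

36

Apply the Euclidean algorithm to 223 and 31:
223 = 7·31 + 6
31 = 5·6 + 1
6 = 6·1 + 0
gcd = 1, so the inverse exists. Back-substitute:
1 = 31 − 5·6
1 = −5·223 + 36·31
So 31·36 ≡ 1 (mod 223).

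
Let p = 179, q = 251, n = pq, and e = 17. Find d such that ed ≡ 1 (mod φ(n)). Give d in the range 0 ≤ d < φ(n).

7853

φ(n) = (p−1)(q−1) = 178·250 = 44500.
Need d with 17·d ≡ 1 (mod 44500). Apply the extended Euclidean algorithm:
44500 = 2617*17 + 11
17 = 1*11 + 6
11 = 1*6 + 5
6 = 1*5 + 1
5 = 5*1 + 0
Back-substitute:
1 = 6 − 5
1 = −11 + 2·6
1 = 2·17 − 3·11
1 = −3·44500 + 7853·17
So 17·7853 ≡ 1 (mod 44500), hence d = 7853.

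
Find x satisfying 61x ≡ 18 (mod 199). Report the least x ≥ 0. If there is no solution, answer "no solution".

121

First find gcd(61, 199):
199 = 3*61 + 16
61 = 3*16 + 13
16 = 1*13 + 3
13 = 4*3 + 1
3 = 3*1 + 0
gcd = 1, so a unique solution mod 199 exists.
Back-substitute for the Bézout coefficients:
1 = 13 − 4·3
1 = −4·16 + 5·13
1 = 5·61 − 19·16
1 = −19·199 + 62·61
So 61·(62) ≡ 1 (mod 199), giving 61⁻¹ ≡ 62.
x ≡ 61⁻¹·18 ≡ 62·18 ≡ 121 (mod 199).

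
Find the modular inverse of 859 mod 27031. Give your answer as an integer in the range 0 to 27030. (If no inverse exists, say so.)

gcd(27031, 859) by repeated division:
27031 = 31×859 + 402
859 = 2×402 + 55
402 = 7×55 + 17
55 = 3×17 + 4
17 = 4×4 + 1
4 = 4×1 + 0
gcd = 1, so the inverse exists. Back-substitute:
1 = 17 − 4·4
1 = −4·55 + 13·17
1 = 13·402 − 95·55
1 = −95·859 + 203·402
1 = 203·27031 − 6388·859
Thus 859·(-6388) ≡ 1 (mod 27031); reducing, -6388 mod 27031 = 20643.

20643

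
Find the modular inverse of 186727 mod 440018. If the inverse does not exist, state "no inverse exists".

232787

Apply the Euclidean algorithm to 440018 and 186727:
440018 = 2×186727 + 66564
186727 = 2×66564 + 53599
66564 = 1×53599 + 12965
53599 = 4×12965 + 1739
12965 = 7×1739 + 792
1739 = 2×792 + 155
792 = 5×155 + 17
155 = 9×17 + 2
17 = 8×2 + 1
2 = 2×1 + 0
Since gcd(186727, 440018) = 1, back-substitute to write 1 as a combination:
1 = 17 − 8·2
1 = −8·155 + 73·17
1 = 73·792 − 373·155
1 = −373·1739 + 819·792
1 = 819·12965 − 6106·1739
1 = −6106·53599 + 25243·12965
1 = 25243·66564 − 31349·53599
1 = −31349·186727 + 87941·66564
1 = 87941·440018 − 207231·186727
Hence 186727⁻¹ ≡ -207231 ≡ 232787 (mod 440018).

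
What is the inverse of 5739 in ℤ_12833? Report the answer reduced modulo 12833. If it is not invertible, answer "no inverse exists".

8609

gcd(12833, 5739) by repeated division:
12833 = 2×5739 + 1355
5739 = 4×1355 + 319
1355 = 4×319 + 79
319 = 4×79 + 3
79 = 26×3 + 1
3 = 3×1 + 0
Since gcd(5739, 12833) = 1, back-substitute to write 1 as a combination:
1 = 79 − 26·3
1 = −26·319 + 105·79
1 = 105·1355 − 446·319
1 = −446·5739 + 1889·1355
1 = 1889·12833 − 4224·5739
So 5739·(-4224) ≡ 1 (mod 12833), and -4224 ≡ 8609 (mod 12833).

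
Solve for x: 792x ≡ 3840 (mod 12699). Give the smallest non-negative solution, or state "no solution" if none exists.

gcd(792, 12699):
12699 = 16*792 + 27
792 = 29*27 + 9
27 = 3*9 + 0
gcd = 9, but 9 ∤ 3840, so the congruence has no solution.

no solution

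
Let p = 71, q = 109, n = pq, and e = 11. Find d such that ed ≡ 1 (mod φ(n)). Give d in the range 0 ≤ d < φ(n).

4811

φ(n) = (p−1)(q−1) = 70·108 = 7560.
Need d with 11·d ≡ 1 (mod 7560). Apply the extended Euclidean algorithm:
7560 = 687*11 + 3
11 = 3*3 + 2
3 = 1*2 + 1
2 = 2*1 + 0
Back-substitute:
1 = 3 − 2
1 = −11 + 4·3
1 = 4·7560 − 2749·11
So 11·(-2749) ≡ 1 (mod 7560), hence d ≡ -2749 ≡ 4811 (mod 7560).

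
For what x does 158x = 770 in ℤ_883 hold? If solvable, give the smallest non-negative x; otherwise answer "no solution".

First find gcd(158, 883):
883 = 5*158 + 93
158 = 1*93 + 65
93 = 1*65 + 28
65 = 2*28 + 9
28 = 3*9 + 1
9 = 9*1 + 0
gcd = 1, so a unique solution mod 883 exists.
Back-substitute for the Bézout coefficients:
1 = 28 − 3·9
1 = −3·65 + 7·28
1 = 7·93 − 10·65
1 = −10·158 + 17·93
1 = 17·883 − 95·158
So 158·(-95) ≡ 1 (mod 883), giving 158⁻¹ ≡ 788.
x ≡ 158⁻¹·770 ≡ 788·770 ≡ 139 (mod 883).

139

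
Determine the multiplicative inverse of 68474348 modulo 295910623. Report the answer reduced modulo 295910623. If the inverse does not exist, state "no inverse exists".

37117312

Extended Euclidean algorithm:
295910623 = 4×68474348 + 22013231
68474348 = 3×22013231 + 2434655
22013231 = 9×2434655 + 101336
2434655 = 24×101336 + 2591
101336 = 39×2591 + 287
2591 = 9×287 + 8
287 = 35×8 + 7
8 = 1×7 + 1
7 = 7×1 + 0
gcd = 1, so the inverse exists. Back-substitute:
1 = 8 − 7
1 = −287 + 36·8
1 = 36·2591 − 325·287
1 = −325·101336 + 12711·2591
1 = 12711·2434655 − 305389·101336
1 = −305389·22013231 + 2761212·2434655
1 = 2761212·68474348 − 8589025·22013231
1 = −8589025·295910623 + 37117312·68474348
So 68474348·37117312 ≡ 1 (mod 295910623).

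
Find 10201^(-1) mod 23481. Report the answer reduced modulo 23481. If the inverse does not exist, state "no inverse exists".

Extended Euclidean algorithm:
23481 = 2*10201 + 3079
10201 = 3*3079 + 964
3079 = 3*964 + 187
964 = 5*187 + 29
187 = 6*29 + 13
29 = 2*13 + 3
13 = 4*3 + 1
3 = 3*1 + 0
gcd = 1, so the inverse exists. Back-substitute:
1 = 13 − 4·3
1 = −4·29 + 9·13
1 = 9·187 − 58·29
1 = −58·964 + 299·187
1 = 299·3079 − 955·964
1 = −955·10201 + 3164·3079
1 = 3164·23481 − 7283·10201
So 10201·(-7283) ≡ 1 (mod 23481), and -7283 ≡ 16198 (mod 23481).

16198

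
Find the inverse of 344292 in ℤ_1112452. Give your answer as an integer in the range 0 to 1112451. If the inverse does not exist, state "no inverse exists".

Compute gcd(344292, 1112452):
1112452 = 3·344292 + 79576
344292 = 4·79576 + 25988
79576 = 3·25988 + 1612
25988 = 16·1612 + 196
1612 = 8·196 + 44
196 = 4·44 + 20
44 = 2·20 + 4
20 = 5·4 + 0
gcd(344292, 1112452) = 4 ≠ 1, so 344292 has no multiplicative inverse modulo 1112452.

no inverse exists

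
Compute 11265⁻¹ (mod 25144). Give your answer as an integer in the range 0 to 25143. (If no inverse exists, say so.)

Run Euclid on (25144, 11265):
25144 = 2×11265 + 2614
11265 = 4×2614 + 809
2614 = 3×809 + 187
809 = 4×187 + 61
187 = 3×61 + 4
61 = 15×4 + 1
4 = 4×1 + 0
The gcd is 1. Working backward:
1 = 61 − 15·4
1 = −15·187 + 46·61
1 = 46·809 − 199·187
1 = −199·2614 + 643·809
1 = 643·11265 − 2771·2614
1 = −2771·25144 + 6185·11265
So 11265·6185 ≡ 1 (mod 25144).

6185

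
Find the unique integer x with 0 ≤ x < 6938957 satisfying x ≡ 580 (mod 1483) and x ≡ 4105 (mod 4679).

Write x = 580 + 1483·k. Then 1483·k ≡ 4105 − 580 ≡ 3525 (mod 4679).
Need 1483⁻¹ mod 4679. Extended Euclid on (4679, 1483):
4679 = 3*1483 + 230
1483 = 6*230 + 103
230 = 2*103 + 24
103 = 4*24 + 7
24 = 3*7 + 3
7 = 2*3 + 1
3 = 3*1 + 0
Back-substitute:
1 = 7 − 2·3
1 = −2·24 + 7·7
1 = 7·103 − 30·24
1 = −30·230 + 67·103
1 = 67·1483 − 432·230
1 = −432·4679 + 1363·1483
1483⁻¹ ≡ 1363 (mod 4679), so k ≡ 1363·3525 ≡ 3921 (mod 4679).
x = 580 + 1483·3921 = 5815423.

5815423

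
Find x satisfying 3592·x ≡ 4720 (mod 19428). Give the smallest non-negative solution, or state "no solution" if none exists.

First find gcd(3592, 19428):
19428 = 5·3592 + 1468
3592 = 2·1468 + 656
1468 = 2·656 + 156
656 = 4·156 + 32
156 = 4·32 + 28
32 = 1·28 + 4
28 = 7·4 + 0
gcd = 4 and 4 | 4720, so solutions exist. Divide through by 4: 898x ≡ 1180 (mod 4857).
Now find 898⁻¹ mod 4857:
4857 = 5×898 + 367
898 = 2×367 + 164
367 = 2×164 + 39
164 = 4×39 + 8
39 = 4×8 + 7
8 = 1×7 + 1
7 = 7×1 + 0
Back-substitute:
1 = 8 − 7
1 = −39 + 5·8
1 = 5·164 − 21·39
1 = −21·367 + 47·164
1 = 47·898 − 115·367
1 = −115·4857 + 622·898
So 898⁻¹ ≡ 622 (mod 4857).
Then x ≡ 622·1180 ≡ 553 (mod 4857); the smallest non-negative solution is x = 553.

553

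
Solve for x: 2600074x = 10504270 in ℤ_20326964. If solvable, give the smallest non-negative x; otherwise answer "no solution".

First find gcd(2600074, 20326964):
20326964 = 7×2600074 + 2126446
2600074 = 1×2126446 + 473628
2126446 = 4×473628 + 231934
473628 = 2×231934 + 9760
231934 = 23×9760 + 7454
9760 = 1×7454 + 2306
7454 = 3×2306 + 536
2306 = 4×536 + 162
536 = 3×162 + 50
162 = 3×50 + 12
50 = 4×12 + 2
12 = 6×2 + 0
gcd = 2 and 2 | 10504270, so solutions exist. Divide through by 2: 1300037x ≡ 5252135 (mod 10163482).
Now find 1300037⁻¹ mod 10163482:
10163482 = 7*1300037 + 1063223
1300037 = 1*1063223 + 236814
1063223 = 4*236814 + 115967
236814 = 2*115967 + 4880
115967 = 23*4880 + 3727
4880 = 1*3727 + 1153
3727 = 3*1153 + 268
1153 = 4*268 + 81
268 = 3*81 + 25
81 = 3*25 + 6
25 = 4*6 + 1
6 = 6*1 + 0
Back-substitute:
1 = 25 − 4·6
1 = −4·81 + 13·25
1 = 13·268 − 43·81
1 = −43·1153 + 185·268
1 = 185·3727 − 598·1153
1 = −598·4880 + 783·3727
1 = 783·115967 − 18607·4880
1 = −18607·236814 + 37997·115967
1 = 37997·1063223 − 170595·236814
1 = −170595·1300037 + 208592·1063223
1 = 208592·10163482 − 1630739·1300037
So 1300037·(-1630739) ≡ 1 (mod 10163482), i.e. 1300037⁻¹ ≡ 8532743.
Then x ≡ 8532743·5252135 ≡ 6538455 (mod 10163482); the smallest non-negative solution is x = 6538455.

6538455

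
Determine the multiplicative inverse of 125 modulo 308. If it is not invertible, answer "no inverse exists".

69

gcd(308, 125) by repeated division:
308 = 2·125 + 58
125 = 2·58 + 9
58 = 6·9 + 4
9 = 2·4 + 1
4 = 4·1 + 0
gcd = 1, so the inverse exists. Back-substitute:
1 = 9 − 2·4
1 = −2·58 + 13·9
1 = 13·125 − 28·58
1 = −28·308 + 69·125
So 125·69 ≡ 1 (mod 308).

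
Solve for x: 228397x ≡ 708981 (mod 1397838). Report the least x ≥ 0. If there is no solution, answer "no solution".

24741

First find gcd(228397, 1397838):
1397838 = 6×228397 + 27456
228397 = 8×27456 + 8749
27456 = 3×8749 + 1209
8749 = 7×1209 + 286
1209 = 4×286 + 65
286 = 4×65 + 26
65 = 2×26 + 13
26 = 2×13 + 0
gcd = 13 and 13 | 708981, so solutions exist. Divide through by 13: 17569x ≡ 54537 (mod 107526).
Now find 17569⁻¹ mod 107526:
107526 = 6×17569 + 2112
17569 = 8×2112 + 673
2112 = 3×673 + 93
673 = 7×93 + 22
93 = 4×22 + 5
22 = 4×5 + 2
5 = 2×2 + 1
2 = 2×1 + 0
Back-substitute:
1 = 5 − 2·2
1 = −2·22 + 9·5
1 = 9·93 − 38·22
1 = −38·673 + 275·93
1 = 275·2112 − 863·673
1 = −863·17569 + 7179·2112
1 = 7179·107526 − 43937·17569
So 17569·(-43937) ≡ 1 (mod 107526), i.e. 17569⁻¹ ≡ 63589.
Then x ≡ 63589·54537 ≡ 24741 (mod 107526); the smallest non-negative solution is x = 24741.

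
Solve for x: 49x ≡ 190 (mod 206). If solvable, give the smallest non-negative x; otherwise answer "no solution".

130

First find gcd(49, 206):
206 = 4*49 + 10
49 = 4*10 + 9
10 = 1*9 + 1
9 = 9*1 + 0
gcd = 1, so a unique solution mod 206 exists.
Back-substitute for the Bézout coefficients:
1 = 10 − 9
1 = −49 + 5·10
1 = 5·206 − 21·49
So 49·(-21) ≡ 1 (mod 206), giving 49⁻¹ ≡ 185.
x ≡ 49⁻¹·190 ≡ 185·190 ≡ 130 (mod 206).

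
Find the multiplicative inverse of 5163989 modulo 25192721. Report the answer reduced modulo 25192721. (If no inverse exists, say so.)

Extended Euclidean algorithm:
25192721 = 4·5163989 + 4536765
5163989 = 1·4536765 + 627224
4536765 = 7·627224 + 146197
627224 = 4·146197 + 42436
146197 = 3·42436 + 18889
42436 = 2·18889 + 4658
18889 = 4·4658 + 257
4658 = 18·257 + 32
257 = 8·32 + 1
32 = 32·1 + 0
gcd = 1, so the inverse exists. Back-substitute:
1 = 257 − 8·32
1 = −8·4658 + 145·257
1 = 145·18889 − 588·4658
1 = −588·42436 + 1321·18889
1 = 1321·146197 − 4551·42436
1 = −4551·627224 + 19525·146197
1 = 19525·4536765 − 141226·627224
1 = −141226·5163989 + 160751·4536765
1 = 160751·25192721 − 784230·5163989
Hence 5163989⁻¹ ≡ -784230 ≡ 24408491 (mod 25192721).

24408491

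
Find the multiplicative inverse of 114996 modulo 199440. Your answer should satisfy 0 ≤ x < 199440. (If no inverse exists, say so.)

Compute gcd(114996, 199440):
199440 = 1×114996 + 84444
114996 = 1×84444 + 30552
84444 = 2×30552 + 23340
30552 = 1×23340 + 7212
23340 = 3×7212 + 1704
7212 = 4×1704 + 396
1704 = 4×396 + 120
396 = 3×120 + 36
120 = 3×36 + 12
36 = 3×12 + 0
gcd(114996, 199440) = 12 ≠ 1, so 114996 has no multiplicative inverse modulo 199440.

no inverse exists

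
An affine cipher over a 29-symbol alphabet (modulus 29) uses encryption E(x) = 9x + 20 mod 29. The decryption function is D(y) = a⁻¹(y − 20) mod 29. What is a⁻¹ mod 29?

Apply the Euclidean algorithm to 29 and 9:
29 = 3·9 + 2
9 = 4·2 + 1
2 = 2·1 + 0
The gcd is 1. Working backward:
1 = 9 − 4·2
1 = −4·29 + 13·9
So 9·13 ≡ 1 (mod 29).

13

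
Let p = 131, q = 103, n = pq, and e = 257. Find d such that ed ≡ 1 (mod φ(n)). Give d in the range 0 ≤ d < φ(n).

φ(n) = (p−1)(q−1) = 130·102 = 13260.
Need d with 257·d ≡ 1 (mod 13260). Apply the extended Euclidean algorithm:
13260 = 51×257 + 153
257 = 1×153 + 104
153 = 1×104 + 49
104 = 2×49 + 6
49 = 8×6 + 1
6 = 6×1 + 0
Back-substitute:
1 = 49 − 8·6
1 = −8·104 + 17·49
1 = 17·153 − 25·104
1 = −25·257 + 42·153
1 = 42·13260 − 2167·257
So 257·(-2167) ≡ 1 (mod 13260), hence d ≡ -2167 ≡ 11093 (mod 13260).

11093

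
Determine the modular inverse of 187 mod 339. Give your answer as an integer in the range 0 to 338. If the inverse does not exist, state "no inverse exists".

gcd(339, 187) by repeated division:
339 = 1*187 + 152
187 = 1*152 + 35
152 = 4*35 + 12
35 = 2*12 + 11
12 = 1*11 + 1
11 = 11*1 + 0
Since gcd(187, 339) = 1, back-substitute to write 1 as a combination:
1 = 12 − 11
1 = −35 + 3·12
1 = 3·152 − 13·35
1 = −13·187 + 16·152
1 = 16·339 − 29·187
Thus 187·(-29) ≡ 1 (mod 339); reducing, -29 mod 339 = 310.

310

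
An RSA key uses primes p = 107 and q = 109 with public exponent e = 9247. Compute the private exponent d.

2455

φ(n) = (p−1)(q−1) = 106·108 = 11448.
Need d with 9247·d ≡ 1 (mod 11448). Apply the extended Euclidean algorithm:
11448 = 1*9247 + 2201
9247 = 4*2201 + 443
2201 = 4*443 + 429
443 = 1*429 + 14
429 = 30*14 + 9
14 = 1*9 + 5
9 = 1*5 + 4
5 = 1*4 + 1
4 = 4*1 + 0
Back-substitute:
1 = 5 − 4
1 = −9 + 2·5
1 = 2·14 − 3·9
1 = −3·429 + 92·14
1 = 92·443 − 95·429
1 = −95·2201 + 472·443
1 = 472·9247 − 1983·2201
1 = −1983·11448 + 2455·9247
So 9247·2455 ≡ 1 (mod 11448), hence d = 2455.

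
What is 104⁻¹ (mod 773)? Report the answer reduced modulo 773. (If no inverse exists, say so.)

498

Run Euclid on (773, 104):
773 = 7×104 + 45
104 = 2×45 + 14
45 = 3×14 + 3
14 = 4×3 + 2
3 = 1×2 + 1
2 = 2×1 + 0
Since gcd(104, 773) = 1, back-substitute to write 1 as a combination:
1 = 3 − 2
1 = −14 + 5·3
1 = 5·45 − 16·14
1 = −16·104 + 37·45
1 = 37·773 − 275·104
Hence 104⁻¹ ≡ -275 ≡ 498 (mod 773).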